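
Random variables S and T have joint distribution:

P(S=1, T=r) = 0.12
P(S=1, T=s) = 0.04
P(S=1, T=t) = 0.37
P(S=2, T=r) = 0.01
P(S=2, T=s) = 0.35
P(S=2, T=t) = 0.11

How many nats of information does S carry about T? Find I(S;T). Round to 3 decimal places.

Marginals: p(S) = (0.5300, 0.4700), p(T) = (0.1300, 0.3900, 0.4800).
I(S;T) = H(S) + H(T) − H(S,T).
H(S) = 0.6913, H(T) = 0.9848, H(S,T) = 1.4073.
I(S;T) = 0.6913 + 0.9848 − 1.4073 = 0.269 nats.

0.269 nats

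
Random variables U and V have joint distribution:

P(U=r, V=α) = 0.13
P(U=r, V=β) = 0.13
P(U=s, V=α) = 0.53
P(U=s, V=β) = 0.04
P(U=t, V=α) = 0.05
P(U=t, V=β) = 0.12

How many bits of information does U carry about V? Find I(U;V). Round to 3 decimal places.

0.251 bits

Marginals: p(U) = (0.2600, 0.5700, 0.1700), p(V) = (0.7100, 0.2900).
I(U;V) = Σ p(x,y)·log₂[p(x,y)/(p(x)p(y))].
  (r,α): 0.13·log₂(0.7042) = -0.0658
  (r,β): 0.13·log₂(1.7241) = 0.1022
  (s,α): 0.53·log₂(1.3096) = 0.2062
  (s,β): 0.04·log₂(0.2420) = -0.0819
  (t,α): 0.05·log₂(0.4143) = -0.0636
  (t,β): 0.12·log₂(2.4341) = 0.1540
Sum = 0.251 bits.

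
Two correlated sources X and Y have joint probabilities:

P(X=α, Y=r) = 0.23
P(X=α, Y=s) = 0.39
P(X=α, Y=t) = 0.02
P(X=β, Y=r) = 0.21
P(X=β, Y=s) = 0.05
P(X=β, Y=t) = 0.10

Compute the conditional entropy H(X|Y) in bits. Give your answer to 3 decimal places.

0.742 bits

Chain rule: H(X|Y) = H(X,Y) − H(Y).
Marginals: p(X) = (0.6400, 0.3600), p(Y) = (0.4400, 0.4400, 0.1200).
H(X,Y) = 2.1515 bits; H(Y) = 1.4094 bits.
H(X|Y) = 2.1515 − 1.4094 = 0.742 bits.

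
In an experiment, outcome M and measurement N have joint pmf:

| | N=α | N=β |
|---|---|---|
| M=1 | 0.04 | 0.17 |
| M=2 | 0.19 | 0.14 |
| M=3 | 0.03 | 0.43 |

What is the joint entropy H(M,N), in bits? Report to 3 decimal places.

H(M,N) = −Σ p(x,y)·log₂ p(x,y) over all 6 cells.
  cell (1,α): −0.04·log₂0.04 = 0.1858
  cell (1,β): −0.17·log₂0.17 = 0.4346
  cell (2,α): −0.19·log₂0.19 = 0.4552
  cell (2,β): −0.14·log₂0.14 = 0.3971
  cell (3,α): −0.03·log₂0.03 = 0.1518
  cell (3,β): −0.43·log₂0.43 = 0.5236
Sum = 2.148 bits.

2.148 bits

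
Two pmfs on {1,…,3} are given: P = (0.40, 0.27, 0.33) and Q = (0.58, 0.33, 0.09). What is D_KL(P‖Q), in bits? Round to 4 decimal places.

D(P‖Q) = Σ p·log₂(p/q).
  0.40·log₂(0.40/0.58) = -0.21442
  0.27·log₂(0.27/0.33) = -0.07817
  0.33·log₂(0.33/0.09) = 0.61857
D(P‖Q) = 0.3260 bits.

0.3260 bits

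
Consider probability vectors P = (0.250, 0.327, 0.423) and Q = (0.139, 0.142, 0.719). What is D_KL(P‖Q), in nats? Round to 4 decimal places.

0.1951 nats

D(P‖Q) = Σ p·ln(p/q).
  0.250·ln(0.250/0.139) = 0.14675
  0.327·ln(0.327/0.142) = 0.27276
  0.423·ln(0.423/0.719) = -0.22440
D(P‖Q) = 0.1951 nats.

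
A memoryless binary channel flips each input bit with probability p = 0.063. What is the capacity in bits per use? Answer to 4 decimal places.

Binary symmetric channel: C = 1 − h₂(ε) where h₂ is the binary entropy function.
h₂(0.063) = −0.063·log₂0.063 − 0.937·log₂0.937 = 0.3392.
C = 1 − 0.3392 = 0.6608 bits per channel use.

0.6608 bits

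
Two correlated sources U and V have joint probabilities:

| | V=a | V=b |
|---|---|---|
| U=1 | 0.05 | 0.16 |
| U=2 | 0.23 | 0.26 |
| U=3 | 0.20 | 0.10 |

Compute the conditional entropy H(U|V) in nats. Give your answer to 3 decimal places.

0.991 nats

Chain rule: H(U|V) = H(U,V) − H(V).
Marginals: p(U) = (0.2100, 0.4900, 0.3000), p(V) = (0.4800, 0.5200).
H(U,V) = 1.6834 nats; H(V) = 0.6923 nats.
H(U|V) = 1.6834 − 0.6923 = 0.991 nats.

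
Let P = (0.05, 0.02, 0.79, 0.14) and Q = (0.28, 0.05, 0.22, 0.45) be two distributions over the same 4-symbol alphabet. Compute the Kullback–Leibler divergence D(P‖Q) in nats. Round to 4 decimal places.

D(P‖Q) = Σ p·ln(p/q).
  0.05·ln(0.05/0.28) = -0.08614
  0.02·ln(0.02/0.05) = -0.01833
  0.79·ln(0.79/0.22) = 1.00994
  0.14·ln(0.14/0.45) = -0.16346
D(P‖Q) = 0.7420 nats.

0.7420 nats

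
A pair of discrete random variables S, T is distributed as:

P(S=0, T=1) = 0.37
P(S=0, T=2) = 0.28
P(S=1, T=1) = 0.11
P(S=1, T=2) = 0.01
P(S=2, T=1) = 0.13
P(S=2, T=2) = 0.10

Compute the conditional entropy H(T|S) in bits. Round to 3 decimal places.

0.918 bits

Marginals: p(S) = (0.6500, 0.1200, 0.2300), p(T) = (0.6100, 0.3900).
H(T|S) = Σ p(S) · H(T|S=·).
  S=0: p=0.6500, H(T|S=0) = 0.9861
  S=1: p=0.1200, H(T|S=1) = 0.4138
  S=2: p=0.2300, H(T|S=2) = 0.9877
Weighted sum = 0.918 bits.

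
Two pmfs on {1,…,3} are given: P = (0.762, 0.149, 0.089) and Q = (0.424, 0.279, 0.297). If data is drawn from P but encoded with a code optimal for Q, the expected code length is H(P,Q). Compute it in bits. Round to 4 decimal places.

1.3735 bits

H(P,Q) = −Σ p·log₂ q.
  −0.762·log₂(0.424) = 0.94325
  −0.149·log₂(0.279) = 0.27441
  −0.089·log₂(0.297) = 0.15588
H(P,Q) = 1.3735 bits.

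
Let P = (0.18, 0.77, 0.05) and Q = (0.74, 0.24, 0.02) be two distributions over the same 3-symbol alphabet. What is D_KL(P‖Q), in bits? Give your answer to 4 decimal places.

D(P‖Q) = Σ p·log₂(p/q).
  0.18·log₂(0.18/0.74) = -0.36712
  0.77·log₂(0.77/0.24) = 1.29500
  0.05·log₂(0.05/0.02) = 0.06610
D(P‖Q) = 0.9940 bits.

0.9940 bits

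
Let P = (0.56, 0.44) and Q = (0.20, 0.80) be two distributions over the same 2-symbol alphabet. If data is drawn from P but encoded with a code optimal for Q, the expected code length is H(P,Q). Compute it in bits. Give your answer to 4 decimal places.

H(P,Q) = −Σ p·log₂ q.
  −0.56·log₂(0.20) = 1.30028
  −0.44·log₂(0.80) = 0.14165
H(P,Q) = 1.4419 bits.

1.4419 bits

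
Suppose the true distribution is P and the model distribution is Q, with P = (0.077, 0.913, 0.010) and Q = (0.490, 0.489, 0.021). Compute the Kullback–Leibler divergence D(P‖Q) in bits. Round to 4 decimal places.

0.6061 bits

D(P‖Q) = Σ p·log₂(p/q).
  0.077·log₂(0.077/0.490) = -0.20558
  0.913·log₂(0.913/0.489) = 0.82241
  0.010·log₂(0.010/0.021) = -0.01070
D(P‖Q) = 0.6061 bits.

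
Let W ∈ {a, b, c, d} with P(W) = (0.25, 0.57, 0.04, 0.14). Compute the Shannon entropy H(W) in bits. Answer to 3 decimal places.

H(W) = −Σ p·log₂ p.
  −(0.25)·log₂(0.25) = 0.5000
  −(0.57)·log₂(0.57) = 0.4623
  −(0.04)·log₂(0.04) = 0.1858
  −(0.14)·log₂(0.14) = 0.3971
Sum: 0.5000 + 0.4623 + 0.1858 + 0.3971 = 1.545 bits.

1.545 bits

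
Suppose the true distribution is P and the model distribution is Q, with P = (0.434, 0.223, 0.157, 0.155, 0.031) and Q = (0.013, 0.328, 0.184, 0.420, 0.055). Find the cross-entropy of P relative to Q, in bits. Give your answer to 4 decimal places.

3.7849 bits

H(P,Q) = −Σ p·log₂ q.
  −0.434·log₂(0.013) = 2.71916
  −0.223·log₂(0.328) = 0.35864
  −0.157·log₂(0.184) = 0.38343
  −0.155·log₂(0.420) = 0.19399
  −0.031·log₂(0.055) = 0.12972
H(P,Q) = 3.7849 bits.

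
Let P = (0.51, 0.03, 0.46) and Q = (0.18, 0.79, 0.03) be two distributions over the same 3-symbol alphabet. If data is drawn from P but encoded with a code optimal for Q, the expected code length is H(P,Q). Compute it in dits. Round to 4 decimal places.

H(P,Q) = −Σ p·log₁₀ q.
  −0.51·log₁₀(0.18) = 0.37981
  −0.03·log₁₀(0.79) = 0.00307
  −0.46·log₁₀(0.03) = 0.70052
H(P,Q) = 1.0834 dits.

1.0834 dits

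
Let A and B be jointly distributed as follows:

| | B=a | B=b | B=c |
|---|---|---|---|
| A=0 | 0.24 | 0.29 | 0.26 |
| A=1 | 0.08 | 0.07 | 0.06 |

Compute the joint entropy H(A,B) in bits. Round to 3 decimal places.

2.321 bits

H(A,B) = −Σ p(x,y)·log₂ p(x,y) over all 6 cells.
  cell (0,a): −0.24·log₂0.24 = 0.4941
  cell (0,b): −0.29·log₂0.29 = 0.5179
  cell (0,c): −0.26·log₂0.26 = 0.5053
  cell (1,a): −0.08·log₂0.08 = 0.2915
  cell (1,b): −0.07·log₂0.07 = 0.2686
  cell (1,c): −0.06·log₂0.06 = 0.2435
Sum = 2.321 bits.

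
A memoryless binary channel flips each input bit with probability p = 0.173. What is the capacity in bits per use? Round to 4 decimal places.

Binary symmetric channel: C = 1 − h₂(ε) where h₂ is the binary entropy function.
h₂(0.173) = −0.173·log₂0.173 − 0.827·log₂0.827 = 0.6645.
C = 1 − 0.6645 = 0.3355 bits per channel use.

0.3355 bits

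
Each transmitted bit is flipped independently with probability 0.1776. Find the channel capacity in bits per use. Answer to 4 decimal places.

Binary symmetric channel: C = 1 − h₂(ε) where h₂ is the binary entropy function.
h₂(0.1776) = −0.1776·log₂0.1776 − 0.8224·log₂0.8224 = 0.6748.
C = 1 − 0.6748 = 0.3252 bits per channel use.

0.3252 bits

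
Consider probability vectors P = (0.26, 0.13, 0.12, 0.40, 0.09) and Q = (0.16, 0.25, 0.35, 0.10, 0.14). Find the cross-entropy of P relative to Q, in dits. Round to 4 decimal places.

H(P,Q) = −Σ p·log₁₀ q.
  −0.26·log₁₀(0.16) = 0.20693
  −0.13·log₁₀(0.25) = 0.07827
  −0.12·log₁₀(0.35) = 0.05471
  −0.40·log₁₀(0.10) = 0.40000
  −0.09·log₁₀(0.14) = 0.07685
H(P,Q) = 0.8168 dits.

0.8168 dits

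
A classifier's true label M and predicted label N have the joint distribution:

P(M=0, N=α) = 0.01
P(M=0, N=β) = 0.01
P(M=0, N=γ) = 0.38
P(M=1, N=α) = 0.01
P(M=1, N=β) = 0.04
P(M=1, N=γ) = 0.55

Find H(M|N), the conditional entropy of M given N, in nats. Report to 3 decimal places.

0.668 nats

Chain rule: H(M|N) = H(M,N) − H(N).
Marginals: p(M) = (0.4000, 0.6000), p(N) = (0.0200, 0.0500, 0.9300).
H(M,N) = 0.9634 nats; H(N) = 0.2955 nats.
H(M|N) = 0.9634 − 0.2955 = 0.668 nats.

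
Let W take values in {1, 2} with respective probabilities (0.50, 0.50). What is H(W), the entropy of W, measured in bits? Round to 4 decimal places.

H(W) = −Σ p·log₂ p.
  −(0.50)·log₂(0.50) = 0.50000
  −(0.50)·log₂(0.50) = 0.50000
Sum: 0.50000 + 0.50000 = 1.0000 bits.

1.0000 bits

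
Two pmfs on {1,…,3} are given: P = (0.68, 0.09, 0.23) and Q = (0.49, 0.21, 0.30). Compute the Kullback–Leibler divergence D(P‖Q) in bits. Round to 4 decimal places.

D(P‖Q) = Σ p·log₂(p/q).
  0.68·log₂(0.68/0.49) = 0.32147
  0.09·log₂(0.09/0.21) = -0.11002
  0.23·log₂(0.23/0.30) = -0.08817
D(P‖Q) = 0.1233 bits.

0.1233 bits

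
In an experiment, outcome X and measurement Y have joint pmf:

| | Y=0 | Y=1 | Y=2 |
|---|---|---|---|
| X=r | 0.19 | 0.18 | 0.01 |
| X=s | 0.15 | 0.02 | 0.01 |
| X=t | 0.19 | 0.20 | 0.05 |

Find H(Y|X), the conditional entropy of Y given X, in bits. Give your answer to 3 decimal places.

1.196 bits

Marginals: p(X) = (0.3800, 0.1800, 0.4400), p(Y) = (0.5300, 0.4000, 0.0700).
H(Y|X) = Σ p(X) · H(Y|X=·).
  X=r: p=0.3800, H(Y|X=r) = 1.1487
  X=s: p=0.1800, H(Y|X=s) = 0.8031
  X=t: p=0.4400, H(Y|X=t) = 1.3967
Weighted sum = 1.196 bits.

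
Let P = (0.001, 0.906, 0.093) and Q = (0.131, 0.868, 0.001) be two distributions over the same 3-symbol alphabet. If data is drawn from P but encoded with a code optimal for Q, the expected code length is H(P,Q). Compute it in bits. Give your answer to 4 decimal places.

1.1148 bits

H(P,Q) = −Σ p·log₂ q.
  −0.001·log₂(0.131) = 0.00293
  −0.906·log₂(0.868) = 0.18504
  −0.093·log₂(0.001) = 0.92682
H(P,Q) = 1.1148 bits.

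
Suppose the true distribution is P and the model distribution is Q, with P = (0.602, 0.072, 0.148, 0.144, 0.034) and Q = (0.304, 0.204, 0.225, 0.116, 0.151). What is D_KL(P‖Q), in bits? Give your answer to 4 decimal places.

0.3676 bits

D(P‖Q) = Σ p·log₂(p/q).
  0.602·log₂(0.602/0.304) = 0.59339
  0.072·log₂(0.072/0.204) = -0.10818
  0.148·log₂(0.148/0.225) = -0.08944
  0.144·log₂(0.144/0.116) = 0.04492
  0.034·log₂(0.034/0.151) = -0.07313
D(P‖Q) = 0.3676 bits.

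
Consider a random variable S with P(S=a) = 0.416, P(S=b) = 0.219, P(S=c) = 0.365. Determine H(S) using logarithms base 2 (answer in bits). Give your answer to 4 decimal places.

1.5369 bits

H(S) = −Σ p·log₂ p.
  −(0.416)·log₂(0.416) = 0.52638
  −(0.219)·log₂(0.219) = 0.47983
  −(0.365)·log₂(0.365) = 0.53072
Sum: 0.52638 + 0.47983 + 0.53072 = 1.5369 bits.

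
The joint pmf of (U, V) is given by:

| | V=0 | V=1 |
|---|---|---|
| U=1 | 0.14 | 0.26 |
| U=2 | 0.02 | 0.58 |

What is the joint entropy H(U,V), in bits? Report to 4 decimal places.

1.4711 bits

H(U,V) = −Σ p(x,y)·log₂ p(x,y) over all 4 cells.
  cell (1,0): −0.14·log₂0.14 = 0.39711
  cell (1,1): −0.26·log₂0.26 = 0.50529
  cell (2,0): −0.02·log₂0.02 = 0.11288
  cell (2,1): −0.58·log₂0.58 = 0.45581
Sum = 1.4711 bits.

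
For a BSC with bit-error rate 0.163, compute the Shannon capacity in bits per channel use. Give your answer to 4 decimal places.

Binary symmetric channel: C = 1 − h₂(ε) where h₂ is the binary entropy function.
h₂(0.163) = −0.163·log₂0.163 − 0.837·log₂0.837 = 0.6414.
C = 1 − 0.6414 = 0.3586 bits per channel use.

0.3586 bits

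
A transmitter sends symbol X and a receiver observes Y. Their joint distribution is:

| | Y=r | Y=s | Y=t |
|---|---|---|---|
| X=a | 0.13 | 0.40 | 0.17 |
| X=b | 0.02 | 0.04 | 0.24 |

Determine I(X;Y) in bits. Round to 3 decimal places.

Marginals: p(X) = (0.7000, 0.3000), p(Y) = (0.1500, 0.4400, 0.4100).
I(X;Y) = H(X) + H(Y) − H(X,Y).
H(X) = 0.8813, H(Y) = 1.4591, H(X,Y) = 2.1388.
I(X;Y) = 0.8813 + 1.4591 − 2.1388 = 0.202 bits.

0.202 bits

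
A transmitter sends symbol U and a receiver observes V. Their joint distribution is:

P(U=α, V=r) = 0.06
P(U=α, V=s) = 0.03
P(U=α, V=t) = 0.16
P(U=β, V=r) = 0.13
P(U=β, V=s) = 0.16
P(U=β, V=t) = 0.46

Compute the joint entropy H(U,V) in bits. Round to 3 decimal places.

2.139 bits

H(U,V) = −Σ p(x,y)·log₂ p(x,y) over all 6 cells.
  cell (α,r): −0.06·log₂0.06 = 0.2435
  cell (α,s): −0.03·log₂0.03 = 0.1518
  cell (α,t): −0.16·log₂0.16 = 0.4230
  cell (β,r): −0.13·log₂0.13 = 0.3826
  cell (β,s): −0.16·log₂0.16 = 0.4230
  cell (β,t): −0.46·log₂0.46 = 0.5153
Sum = 2.139 bits.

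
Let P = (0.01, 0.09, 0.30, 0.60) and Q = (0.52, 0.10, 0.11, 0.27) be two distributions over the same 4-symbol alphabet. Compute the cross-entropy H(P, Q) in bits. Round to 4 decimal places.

2.3971 bits

H(P,Q) = −Σ p·log₂ q.
  −0.01·log₂(0.52) = 0.00943
  −0.09·log₂(0.10) = 0.29897
  −0.30·log₂(0.11) = 0.95533
  −0.60·log₂(0.27) = 1.13338
H(P,Q) = 2.3971 bits.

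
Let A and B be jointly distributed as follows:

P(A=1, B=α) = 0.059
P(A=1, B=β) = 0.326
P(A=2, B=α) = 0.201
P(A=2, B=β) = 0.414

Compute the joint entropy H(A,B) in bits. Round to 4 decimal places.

1.7601 bits

H(A,B) = −Σ p(x,y)·log₂ p(x,y) over all 4 cells.
  cell (1,α): −0.059·log₂0.059 = 0.24091
  cell (1,β): −0.326·log₂0.326 = 0.52716
  cell (2,α): −0.201·log₂0.201 = 0.46526
  cell (2,β): −0.414·log₂0.414 = 0.52673
Sum = 1.7601 bits.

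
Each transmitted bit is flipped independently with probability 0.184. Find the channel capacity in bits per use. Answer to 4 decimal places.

0.3113 bits

Binary symmetric channel: C = 1 − h₂(ε) where h₂ is the binary entropy function.
h₂(0.184) = −0.184·log₂0.184 − 0.816·log₂0.816 = 0.6887.
C = 1 − 0.6887 = 0.3113 bits per channel use.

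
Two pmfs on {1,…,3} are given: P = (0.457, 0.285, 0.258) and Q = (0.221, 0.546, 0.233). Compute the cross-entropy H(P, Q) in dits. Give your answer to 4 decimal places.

H(P,Q) = −Σ p·log₁₀ q.
  −0.457·log₁₀(0.221) = 0.29961
  −0.285·log₁₀(0.546) = 0.07490
  −0.258·log₁₀(0.233) = 0.16322
H(P,Q) = 0.5377 dits.

0.5377 dits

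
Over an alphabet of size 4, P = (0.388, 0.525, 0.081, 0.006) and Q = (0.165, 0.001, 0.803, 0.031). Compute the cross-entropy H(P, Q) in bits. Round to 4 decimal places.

6.2963 bits

H(P,Q) = −Σ p·log₂ q.
  −0.388·log₂(0.165) = 1.00859
  −0.525·log₂(0.001) = 5.23204
  −0.081·log₂(0.803) = 0.02564
  −0.006·log₂(0.031) = 0.03007
H(P,Q) = 6.2963 bits.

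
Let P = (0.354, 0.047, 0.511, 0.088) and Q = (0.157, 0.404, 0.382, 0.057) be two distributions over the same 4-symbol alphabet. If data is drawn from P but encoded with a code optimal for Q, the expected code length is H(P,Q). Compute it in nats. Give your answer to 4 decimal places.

1.4419 nats

H(P,Q) = −Σ p·ln q.
  −0.354·ln(0.157) = 0.65543
  −0.047·ln(0.404) = 0.04260
  −0.511·ln(0.382) = 0.49175
  −0.088·ln(0.057) = 0.25209
H(P,Q) = 1.4419 nats.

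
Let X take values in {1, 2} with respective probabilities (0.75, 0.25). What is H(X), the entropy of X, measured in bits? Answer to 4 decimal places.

H(X) = −Σ p·log₂ p.
  −(0.75)·log₂(0.75) = 0.31128
  −(0.25)·log₂(0.25) = 0.50000
Sum: 0.31128 + 0.50000 = 0.8113 bits.

0.8113 bits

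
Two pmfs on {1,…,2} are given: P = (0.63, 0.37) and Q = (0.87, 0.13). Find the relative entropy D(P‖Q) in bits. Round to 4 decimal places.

D(P‖Q) = Σ p·log₂(p/q).
  0.63·log₂(0.63/0.87) = -0.29337
  0.37·log₂(0.37/0.13) = 0.55834
D(P‖Q) = 0.2650 bits.

0.2650 bits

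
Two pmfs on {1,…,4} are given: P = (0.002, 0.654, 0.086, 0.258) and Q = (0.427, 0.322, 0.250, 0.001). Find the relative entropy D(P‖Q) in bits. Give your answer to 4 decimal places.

2.5876 bits

D(P‖Q) = Σ p·log₂(p/q).
  0.002·log₂(0.002/0.427) = -0.01548
  0.654·log₂(0.654/0.322) = 0.66854
  0.086·log₂(0.086/0.250) = -0.13240
  0.258·log₂(0.258/0.001) = 2.06690
D(P‖Q) = 2.5876 bits.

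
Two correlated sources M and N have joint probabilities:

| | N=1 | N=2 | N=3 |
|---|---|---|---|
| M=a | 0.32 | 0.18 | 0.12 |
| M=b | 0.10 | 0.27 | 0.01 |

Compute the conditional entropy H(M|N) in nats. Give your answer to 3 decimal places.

Marginals: p(M) = (0.6200, 0.3800), p(N) = (0.4200, 0.4500, 0.1300).
H(M|N) = Σ p(N) · H(M|N=·).
  N=1: p=0.4200, H(M|N=1) = 0.5489
  N=2: p=0.4500, H(M|N=2) = 0.6730
  N=3: p=0.1300, H(M|N=3) = 0.2712
Weighted sum = 0.569 nats.

0.569 nats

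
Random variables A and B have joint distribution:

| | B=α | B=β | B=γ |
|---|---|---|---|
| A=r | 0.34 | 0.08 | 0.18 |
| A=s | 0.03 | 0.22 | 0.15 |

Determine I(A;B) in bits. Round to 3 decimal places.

Marginals: p(A) = (0.6000, 0.4000), p(B) = (0.3700, 0.3000, 0.3300).
I(A;B) = Σ p(x,y)·log₂[p(x,y)/(p(x)p(y))].
  (r,α): 0.34·log₂(1.5315) = 0.2091
  (r,β): 0.08·log₂(0.4444) = -0.0936
  (r,γ): 0.18·log₂(0.9091) = -0.0248
  (s,α): 0.03·log₂(0.2027) = -0.0691
  (s,β): 0.22·log₂(1.8333) = 0.1924
  (s,γ): 0.15·log₂(1.1364) = 0.0277
Sum = 0.242 bits.

0.242 bits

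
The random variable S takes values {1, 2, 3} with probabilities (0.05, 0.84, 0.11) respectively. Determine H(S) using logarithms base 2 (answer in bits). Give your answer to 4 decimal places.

H(S) = −Σ p·log₂ p.
  −(0.05)·log₂(0.05) = 0.21610
  −(0.84)·log₂(0.84) = 0.21129
  −(0.11)·log₂(0.11) = 0.35029
Sum: 0.21610 + 0.21129 + 0.35029 = 0.7777 bits.

0.7777 bits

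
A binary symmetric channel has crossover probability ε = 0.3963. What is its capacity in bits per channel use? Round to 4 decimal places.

0.0313 bits

Binary symmetric channel: C = 1 − h₂(ε) where h₂ is the binary entropy function.
h₂(0.3963) = −0.3963·log₂0.3963 − 0.6037·log₂0.6037 = 0.9687.
C = 1 − 0.9687 = 0.0313 bits per channel use.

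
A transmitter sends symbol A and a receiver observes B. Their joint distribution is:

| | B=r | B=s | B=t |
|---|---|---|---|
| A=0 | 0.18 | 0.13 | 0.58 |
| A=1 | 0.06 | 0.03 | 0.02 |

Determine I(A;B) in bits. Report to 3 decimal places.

Marginals: p(A) = (0.8900, 0.1100), p(B) = (0.2400, 0.1600, 0.6000).
I(A;B) = Σ p(x,y)·log₂[p(x,y)/(p(x)p(y))].
  (0,r): 0.18·log₂(0.8427) = -0.0444
  (0,s): 0.13·log₂(0.9129) = -0.0171
  (0,t): 0.58·log₂(1.0861) = 0.0691
  (1,r): 0.06·log₂(2.2727) = 0.0711
  (1,s): 0.03·log₂(1.7045) = 0.0231
  (1,t): 0.02·log₂(0.3030) = -0.0344
Sum = 0.067 bits.

0.067 bits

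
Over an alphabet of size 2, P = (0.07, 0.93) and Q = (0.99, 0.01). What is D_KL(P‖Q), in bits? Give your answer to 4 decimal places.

5.8139 bits

D(P‖Q) = Σ p·log₂(p/q).
  0.07·log₂(0.07/0.99) = -0.26754
  0.93·log₂(0.93/0.01) = 6.08142
D(P‖Q) = 5.8139 bits.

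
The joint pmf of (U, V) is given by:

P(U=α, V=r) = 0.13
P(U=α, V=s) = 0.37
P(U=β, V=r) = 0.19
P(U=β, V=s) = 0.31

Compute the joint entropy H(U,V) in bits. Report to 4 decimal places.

H(U,V) = −Σ p(x,y)·log₂ p(x,y) over all 4 cells.
  cell (α,r): −0.13·log₂0.13 = 0.38264
  cell (α,s): −0.37·log₂0.37 = 0.53073
  cell (β,r): −0.19·log₂0.19 = 0.45523
  cell (β,s): −0.31·log₂0.31 = 0.52379
Sum = 1.8924 bits.

1.8924 bits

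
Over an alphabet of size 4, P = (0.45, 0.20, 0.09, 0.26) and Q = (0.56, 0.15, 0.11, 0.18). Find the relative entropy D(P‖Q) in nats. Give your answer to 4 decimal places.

D(P‖Q) = Σ p·ln(p/q).
  0.45·ln(0.45/0.56) = -0.09841
  0.20·ln(0.20/0.15) = 0.05754
  0.09·ln(0.09/0.11) = -0.01806
  0.26·ln(0.26/0.18) = 0.09561
D(P‖Q) = 0.0367 nats.

0.0367 nats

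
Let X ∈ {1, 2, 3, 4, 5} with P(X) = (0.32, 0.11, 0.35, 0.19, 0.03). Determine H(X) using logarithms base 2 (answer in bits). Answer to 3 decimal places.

H(X) = −Σ p·log₂ p.
  −(0.32)·log₂(0.32) = 0.5260
  −(0.11)·log₂(0.11) = 0.3503
  −(0.35)·log₂(0.35) = 0.5301
  −(0.19)·log₂(0.19) = 0.4552
  −(0.03)·log₂(0.03) = 0.1518
Sum: 0.5260 + 0.3503 + 0.5301 + 0.4552 + 0.1518 = 2.013 bits.

2.013 bits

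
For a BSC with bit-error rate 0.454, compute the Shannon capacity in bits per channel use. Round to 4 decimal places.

0.0061 bits

Binary symmetric channel: C = 1 − h₂(ε) where h₂ is the binary entropy function.
h₂(0.454) = −0.454·log₂0.454 − 0.546·log₂0.546 = 0.9939.
C = 1 − 0.9939 = 0.0061 bits per channel use.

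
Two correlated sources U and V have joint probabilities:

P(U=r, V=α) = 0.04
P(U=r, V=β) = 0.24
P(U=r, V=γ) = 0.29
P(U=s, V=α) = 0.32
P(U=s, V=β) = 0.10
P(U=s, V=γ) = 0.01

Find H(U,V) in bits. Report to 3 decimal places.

H(U,V) = −Σ p(x,y)·log₂ p(x,y) over all 6 cells.
  cell (r,α): −0.04·log₂0.04 = 0.1858
  cell (r,β): −0.24·log₂0.24 = 0.4941
  cell (r,γ): −0.29·log₂0.29 = 0.5179
  cell (s,α): −0.32·log₂0.32 = 0.5260
  cell (s,β): −0.10·log₂0.10 = 0.3322
  cell (s,γ): −0.01·log₂0.01 = 0.0664
Sum = 2.122 bits.

2.122 bits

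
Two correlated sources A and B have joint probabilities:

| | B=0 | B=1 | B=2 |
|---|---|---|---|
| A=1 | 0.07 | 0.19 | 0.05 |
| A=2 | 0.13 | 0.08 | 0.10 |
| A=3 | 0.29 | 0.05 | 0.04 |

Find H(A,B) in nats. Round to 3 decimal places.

H(A,B) = −Σ p(x,y)·ln p(x,y) over all 9 cells.
  cell (1,0): −0.07·ln0.07 = 0.1861
  cell (1,1): −0.19·ln0.19 = 0.3155
  cell (1,2): −0.05·ln0.05 = 0.1498
  cell (2,0): −0.13·ln0.13 = 0.2652
  cell (2,1): −0.08·ln0.08 = 0.2021
  cell (2,2): −0.10·ln0.10 = 0.2303
  cell (3,0): −0.29·ln0.29 = 0.3590
  cell (3,1): −0.05·ln0.05 = 0.1498
  cell (3,2): −0.04·ln0.04 = 0.1288
Sum = 1.987 nats.

1.987 nats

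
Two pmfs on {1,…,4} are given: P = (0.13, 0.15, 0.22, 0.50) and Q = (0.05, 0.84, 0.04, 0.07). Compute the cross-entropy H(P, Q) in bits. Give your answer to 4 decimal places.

H(P,Q) = −Σ p·log₂ q.
  −0.13·log₂(0.05) = 0.56185
  −0.15·log₂(0.84) = 0.03773
  −0.22·log₂(0.04) = 1.02165
  −0.50·log₂(0.07) = 1.91825
H(P,Q) = 3.5395 bits.

3.5395 bits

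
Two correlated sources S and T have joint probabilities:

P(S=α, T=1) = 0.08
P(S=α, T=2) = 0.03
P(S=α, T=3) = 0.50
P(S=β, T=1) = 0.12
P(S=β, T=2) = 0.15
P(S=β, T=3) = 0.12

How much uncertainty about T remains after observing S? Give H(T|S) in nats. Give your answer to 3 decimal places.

0.779 nats

Chain rule: H(T|S) = H(S,T) − H(S).
Marginals: p(S) = (0.6100, 0.3900), p(T) = (0.2000, 0.1800, 0.6200).
H(S,T) = 1.4473 nats; H(S) = 0.6687 nats.
H(T|S) = 1.4473 − 0.6687 = 0.779 nats.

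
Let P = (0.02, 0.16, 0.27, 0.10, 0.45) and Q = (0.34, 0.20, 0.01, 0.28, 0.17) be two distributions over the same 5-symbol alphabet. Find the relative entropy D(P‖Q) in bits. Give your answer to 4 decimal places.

1.6340 bits

D(P‖Q) = Σ p·log₂(p/q).
  0.02·log₂(0.02/0.34) = -0.08175
  0.16·log₂(0.16/0.20) = -0.05151
  0.27·log₂(0.27/0.01) = 1.28382
  0.10·log₂(0.10/0.28) = -0.14854
  0.45·log₂(0.45/0.17) = 0.63198
D(P‖Q) = 1.6340 bits.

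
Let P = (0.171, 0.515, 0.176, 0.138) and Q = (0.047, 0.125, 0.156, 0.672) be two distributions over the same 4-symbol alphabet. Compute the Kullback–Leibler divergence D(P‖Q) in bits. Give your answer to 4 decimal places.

D(P‖Q) = Σ p·log₂(p/q).
  0.171·log₂(0.171/0.047) = 0.31862
  0.515·log₂(0.515/0.125) = 1.05196
  0.176·log₂(0.176/0.156) = 0.03063
  0.138·log₂(0.138/0.672) = -0.31516
D(P‖Q) = 1.0860 bits.

1.0860 bits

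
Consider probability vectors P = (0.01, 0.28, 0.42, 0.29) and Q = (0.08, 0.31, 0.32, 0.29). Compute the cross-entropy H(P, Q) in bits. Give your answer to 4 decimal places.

1.7179 bits

H(P,Q) = −Σ p·log₂ q.
  −0.01·log₂(0.08) = 0.03644
  −0.28·log₂(0.31) = 0.47310
  −0.42·log₂(0.32) = 0.69042
  −0.29·log₂(0.29) = 0.51790
H(P,Q) = 1.7179 bits.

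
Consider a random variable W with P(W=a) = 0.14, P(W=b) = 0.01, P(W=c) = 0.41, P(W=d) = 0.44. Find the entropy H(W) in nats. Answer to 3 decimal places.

1.048 nats

H(W) = −Σ p·ln p.
  −(0.14)·ln(0.14) = 0.2753
  −(0.01)·ln(0.01) = 0.0461
  −(0.41)·ln(0.41) = 0.3656
  −(0.44)·ln(0.44) = 0.3612
Sum: 0.2753 + 0.0461 + 0.3656 + 0.3612 = 1.048 nats.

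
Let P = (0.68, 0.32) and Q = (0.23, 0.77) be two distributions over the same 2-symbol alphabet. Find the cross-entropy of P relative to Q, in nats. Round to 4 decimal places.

1.0830 nats

H(P,Q) = −Σ p·ln q.
  −0.68·ln(0.23) = 0.99938
  −0.32·ln(0.77) = 0.08364
H(P,Q) = 1.0830 nats.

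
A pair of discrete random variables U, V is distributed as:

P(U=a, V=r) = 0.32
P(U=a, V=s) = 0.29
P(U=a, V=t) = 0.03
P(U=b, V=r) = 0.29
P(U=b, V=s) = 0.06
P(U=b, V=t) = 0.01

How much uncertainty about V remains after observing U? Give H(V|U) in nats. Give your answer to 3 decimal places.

0.749 nats

Marginals: p(U) = (0.6400, 0.3600), p(V) = (0.6100, 0.3500, 0.0400).
H(V|U) = Σ p(U) · H(V|U=·).
  U=a: p=0.6400, H(V|U=a) = 0.8487
  U=b: p=0.3600, H(V|U=b) = 0.5723
Weighted sum = 0.749 nats.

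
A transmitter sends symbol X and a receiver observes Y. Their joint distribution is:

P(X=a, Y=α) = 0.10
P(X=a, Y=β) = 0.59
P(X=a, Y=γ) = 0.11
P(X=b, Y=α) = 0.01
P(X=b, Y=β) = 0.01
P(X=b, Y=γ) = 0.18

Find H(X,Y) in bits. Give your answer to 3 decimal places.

1.710 bits

H(X,Y) = −Σ p(x,y)·log₂ p(x,y) over all 6 cells.
  cell (a,α): −0.10·log₂0.10 = 0.3322
  cell (a,β): −0.59·log₂0.59 = 0.4491
  cell (a,γ): −0.11·log₂0.11 = 0.3503
  cell (b,α): −0.01·log₂0.01 = 0.0664
  cell (b,β): −0.01·log₂0.01 = 0.0664
  cell (b,γ): −0.18·log₂0.18 = 0.4453
Sum = 1.710 bits.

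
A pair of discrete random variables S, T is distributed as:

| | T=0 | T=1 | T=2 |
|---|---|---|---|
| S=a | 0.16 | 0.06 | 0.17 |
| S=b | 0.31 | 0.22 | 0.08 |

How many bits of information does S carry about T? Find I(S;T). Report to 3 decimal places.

0.094 bits

Marginals: p(S) = (0.3900, 0.6100), p(T) = (0.4700, 0.2800, 0.2500).
I(S;T) = Σ p(x,y)·log₂[p(x,y)/(p(x)p(y))].
  (a,0): 0.16·log₂(0.8729) = -0.0314
  (a,1): 0.06·log₂(0.5495) = -0.0518
  (a,2): 0.17·log₂(1.7436) = 0.1364
  (b,0): 0.31·log₂(1.0813) = 0.0349
  (b,1): 0.22·log₂(1.2881) = 0.0803
  (b,2): 0.08·log₂(0.5246) = -0.0745
Sum = 0.094 bits.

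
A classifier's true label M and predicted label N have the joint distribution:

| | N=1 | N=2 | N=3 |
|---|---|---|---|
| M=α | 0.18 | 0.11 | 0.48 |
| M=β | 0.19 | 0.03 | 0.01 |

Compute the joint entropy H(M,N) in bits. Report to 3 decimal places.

H(M,N) = −Σ p(x,y)·log₂ p(x,y) over all 6 cells.
  cell (α,1): −0.18·log₂0.18 = 0.4453
  cell (α,2): −0.11·log₂0.11 = 0.3503
  cell (α,3): −0.48·log₂0.48 = 0.5083
  cell (β,1): −0.19·log₂0.19 = 0.4552
  cell (β,2): −0.03·log₂0.03 = 0.1518
  cell (β,3): −0.01·log₂0.01 = 0.0664
Sum = 1.977 bits.

1.977 bits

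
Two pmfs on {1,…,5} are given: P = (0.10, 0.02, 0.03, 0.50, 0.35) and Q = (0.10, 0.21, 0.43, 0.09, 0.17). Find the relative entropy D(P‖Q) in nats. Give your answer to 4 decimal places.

0.9832 nats

D(P‖Q) = Σ p·ln(p/q).
  0.10·ln(0.10/0.10) = 0.00000
  0.02·ln(0.02/0.21) = -0.04703
  0.03·ln(0.03/0.43) = -0.07988
  0.50·ln(0.50/0.09) = 0.85740
  0.35·ln(0.35/0.17) = 0.25275
D(P‖Q) = 0.9832 nats.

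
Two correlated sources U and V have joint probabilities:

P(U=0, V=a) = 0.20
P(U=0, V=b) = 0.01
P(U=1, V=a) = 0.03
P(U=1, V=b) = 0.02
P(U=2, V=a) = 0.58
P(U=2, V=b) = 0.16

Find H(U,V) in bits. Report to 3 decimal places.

1.674 bits

H(U,V) = −Σ p(x,y)·log₂ p(x,y) over all 6 cells.
  cell (0,a): −0.20·log₂0.20 = 0.4644
  cell (0,b): −0.01·log₂0.01 = 0.0664
  cell (1,a): −0.03·log₂0.03 = 0.1518
  cell (1,b): −0.02·log₂0.02 = 0.1129
  cell (2,a): −0.58·log₂0.58 = 0.4558
  cell (2,b): −0.16·log₂0.16 = 0.4230
Sum = 1.674 bits.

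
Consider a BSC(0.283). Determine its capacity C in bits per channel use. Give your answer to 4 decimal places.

0.1405 bits

Binary symmetric channel: C = 1 − h₂(ε) where h₂ is the binary entropy function.
h₂(0.283) = −0.283·log₂0.283 − 0.717·log₂0.717 = 0.8595.
C = 1 − 0.8595 = 0.1405 bits per channel use.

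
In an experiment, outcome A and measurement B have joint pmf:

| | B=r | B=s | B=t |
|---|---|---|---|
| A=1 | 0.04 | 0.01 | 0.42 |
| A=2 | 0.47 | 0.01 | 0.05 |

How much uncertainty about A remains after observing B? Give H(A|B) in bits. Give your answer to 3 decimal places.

Marginals: p(A) = (0.4700, 0.5300), p(B) = (0.5100, 0.0200, 0.4700).
H(A|B) = Σ p(B) · H(A|B=·).
  B=r: p=0.5100, H(A|B=r) = 0.3966
  B=s: p=0.0200, H(A|B=s) = 1.0000
  B=t: p=0.4700, H(A|B=t) = 0.4889
Weighted sum = 0.452 bits.

0.452 bits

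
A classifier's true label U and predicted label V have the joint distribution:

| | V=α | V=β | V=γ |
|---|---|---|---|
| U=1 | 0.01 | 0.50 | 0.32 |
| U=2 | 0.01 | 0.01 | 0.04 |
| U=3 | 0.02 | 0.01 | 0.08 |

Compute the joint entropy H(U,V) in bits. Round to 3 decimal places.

1.882 bits

H(U,V) = −Σ p(x,y)·log₂ p(x,y) over all 9 cells.
  cell (1,α): −0.01·log₂0.01 = 0.0664
  cell (1,β): −0.50·log₂0.50 = 0.5000
  cell (1,γ): −0.32·log₂0.32 = 0.5260
  cell (2,α): −0.01·log₂0.01 = 0.0664
  cell (2,β): −0.01·log₂0.01 = 0.0664
  cell (2,γ): −0.04·log₂0.04 = 0.1858
  cell (3,α): −0.02·log₂0.02 = 0.1129
  cell (3,β): −0.01·log₂0.01 = 0.0664
  cell (3,γ): −0.08·log₂0.08 = 0.2915
Sum = 1.882 bits.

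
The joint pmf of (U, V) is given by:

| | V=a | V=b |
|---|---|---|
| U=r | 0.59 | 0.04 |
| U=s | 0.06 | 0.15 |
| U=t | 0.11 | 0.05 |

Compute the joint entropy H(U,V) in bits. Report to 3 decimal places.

1.855 bits

H(U,V) = −Σ p(x,y)·log₂ p(x,y) over all 6 cells.
  cell (r,a): −0.59·log₂0.59 = 0.4491
  cell (r,b): −0.04·log₂0.04 = 0.1858
  cell (s,a): −0.06·log₂0.06 = 0.2435
  cell (s,b): −0.15·log₂0.15 = 0.4105
  cell (t,a): −0.11·log₂0.11 = 0.3503
  cell (t,b): −0.05·log₂0.05 = 0.2161
Sum = 1.855 bits.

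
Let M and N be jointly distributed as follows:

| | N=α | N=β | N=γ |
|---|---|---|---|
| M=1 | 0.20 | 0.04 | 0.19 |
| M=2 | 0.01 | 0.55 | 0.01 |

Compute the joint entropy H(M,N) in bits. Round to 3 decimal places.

H(M,N) = −Σ p(x,y)·log₂ p(x,y) over all 6 cells.
  cell (1,α): −0.20·log₂0.20 = 0.4644
  cell (1,β): −0.04·log₂0.04 = 0.1858
  cell (1,γ): −0.19·log₂0.19 = 0.4552
  cell (2,α): −0.01·log₂0.01 = 0.0664
  cell (2,β): −0.55·log₂0.55 = 0.4744
  cell (2,γ): −0.01·log₂0.01 = 0.0664
Sum = 1.713 bits.

1.713 bits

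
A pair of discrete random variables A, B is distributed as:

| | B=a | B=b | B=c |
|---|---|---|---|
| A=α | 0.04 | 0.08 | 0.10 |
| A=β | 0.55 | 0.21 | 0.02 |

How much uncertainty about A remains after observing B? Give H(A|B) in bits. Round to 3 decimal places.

0.535 bits

Chain rule: H(A|B) = H(A,B) − H(B).
Marginals: p(A) = (0.2200, 0.7800), p(B) = (0.5900, 0.2900, 0.1200).
H(A,B) = 1.8695 bits; H(B) = 1.3341 bits.
H(A|B) = 1.8695 − 1.3341 = 0.535 bits.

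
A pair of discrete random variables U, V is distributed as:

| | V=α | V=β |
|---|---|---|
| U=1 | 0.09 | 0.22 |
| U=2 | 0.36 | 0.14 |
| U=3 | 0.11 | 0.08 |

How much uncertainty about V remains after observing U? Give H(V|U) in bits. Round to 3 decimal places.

Marginals: p(U) = (0.3100, 0.5000, 0.1900), p(V) = (0.5600, 0.4400).
H(V|U) = Σ p(U) · H(V|U=·).
  U=1: p=0.3100, H(V|U=1) = 0.8691
  U=2: p=0.5000, H(V|U=2) = 0.8555
  U=3: p=0.1900, H(V|U=3) = 0.9819
Weighted sum = 0.884 bits.

0.884 bits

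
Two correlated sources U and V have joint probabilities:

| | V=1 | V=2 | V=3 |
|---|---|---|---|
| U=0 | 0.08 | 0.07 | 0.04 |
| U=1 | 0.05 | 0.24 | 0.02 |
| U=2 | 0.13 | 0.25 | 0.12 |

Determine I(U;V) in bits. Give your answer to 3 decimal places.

Marginals: p(U) = (0.1900, 0.3100, 0.5000), p(V) = (0.2600, 0.5600, 0.1800).
I(U;V) = H(U) + H(V) − H(U,V).
H(U) = 1.4790, H(V) = 1.4190, H(U,V) = 2.8186.
I(U;V) = 1.4790 + 1.4190 − 2.8186 = 0.079 bits.

0.079 bits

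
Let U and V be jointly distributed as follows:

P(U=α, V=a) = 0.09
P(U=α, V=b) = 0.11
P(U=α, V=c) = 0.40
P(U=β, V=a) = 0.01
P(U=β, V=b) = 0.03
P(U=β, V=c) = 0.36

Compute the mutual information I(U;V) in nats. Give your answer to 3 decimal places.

0.042 nats

Marginals: p(U) = (0.6000, 0.4000), p(V) = (0.1000, 0.1400, 0.7600).
I(U;V) = H(U) + H(V) − H(U,V).
H(U) = 0.6730, H(V) = 0.7141, H(U,V) = 1.3451.
I(U;V) = 0.6730 + 0.7141 − 1.3451 = 0.042 nats.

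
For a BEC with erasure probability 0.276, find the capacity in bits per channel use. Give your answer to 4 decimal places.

0.7240 bits

Binary erasure channel: capacity C = 1 − ε.
C = 1 − 0.276 = 0.7240 bits per channel use.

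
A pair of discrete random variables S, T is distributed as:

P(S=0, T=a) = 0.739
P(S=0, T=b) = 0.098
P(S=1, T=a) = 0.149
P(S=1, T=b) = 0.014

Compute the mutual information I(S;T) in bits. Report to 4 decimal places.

Marginals: p(S) = (0.8370, 0.1630), p(T) = (0.8880, 0.1120).
I(S;T) = Σ p(x,y)·log₂[p(x,y)/(p(x)p(y))].
  (0,a): 0.739·log₂(0.9943) = -0.00612
  (0,b): 0.098·log₂(1.0454) = 0.00628
  (1,a): 0.149·log₂(1.0294) = 0.00623
  (1,b): 0.014·log₂(0.7669) = -0.00536
Sum = 0.0010 bits.

0.0010 bits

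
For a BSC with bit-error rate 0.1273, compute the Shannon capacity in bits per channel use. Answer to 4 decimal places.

0.4500 bits

Binary symmetric channel: C = 1 − h₂(ε) where h₂ is the binary entropy function.
h₂(0.1273) = −0.1273·log₂0.1273 − 0.8727·log₂0.8727 = 0.5500.
C = 1 − 0.5500 = 0.4500 bits per channel use.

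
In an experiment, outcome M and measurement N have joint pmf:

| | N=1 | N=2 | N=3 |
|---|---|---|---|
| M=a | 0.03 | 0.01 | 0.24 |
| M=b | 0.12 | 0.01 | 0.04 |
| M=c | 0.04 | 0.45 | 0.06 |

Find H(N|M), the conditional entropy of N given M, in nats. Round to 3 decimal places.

Marginals: p(M) = (0.2800, 0.1700, 0.5500), p(N) = (0.1900, 0.4700, 0.3400).
H(N|M) = Σ p(M) · H(N|M=·).
  M=a: p=0.2800, H(N|M=a) = 0.4904
  M=b: p=0.1700, H(N|M=b) = 0.7530
  M=c: p=0.5500, H(N|M=c) = 0.5965
Weighted sum = 0.593 nats.

0.593 nats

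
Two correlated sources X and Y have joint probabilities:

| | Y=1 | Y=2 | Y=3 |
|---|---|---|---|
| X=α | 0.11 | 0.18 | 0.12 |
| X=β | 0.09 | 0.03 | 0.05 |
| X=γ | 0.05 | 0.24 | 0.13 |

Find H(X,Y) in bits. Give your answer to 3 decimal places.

2.936 bits

H(X,Y) = −Σ p(x,y)·log₂ p(x,y) over all 9 cells.
  cell (α,1): −0.11·log₂0.11 = 0.3503
  cell (α,2): −0.18·log₂0.18 = 0.4453
  cell (α,3): −0.12·log₂0.12 = 0.3671
  cell (β,1): −0.09·log₂0.09 = 0.3127
  cell (β,2): −0.03·log₂0.03 = 0.1518
  cell (β,3): −0.05·log₂0.05 = 0.2161
  cell (γ,1): −0.05·log₂0.05 = 0.2161
  cell (γ,2): −0.24·log₂0.24 = 0.4941
  cell (γ,3): −0.13·log₂0.13 = 0.3826
Sum = 2.936 bits.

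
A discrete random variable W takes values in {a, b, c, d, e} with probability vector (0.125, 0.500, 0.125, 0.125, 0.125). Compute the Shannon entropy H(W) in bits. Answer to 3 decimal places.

2.000 bits

H(W) = −Σ p·log₂ p.
  −(0.125)·log₂(0.125) = 0.3750
  −(0.500)·log₂(0.500) = 0.5000
  −(0.125)·log₂(0.125) = 0.3750
  −(0.125)·log₂(0.125) = 0.3750
  −(0.125)·log₂(0.125) = 0.3750
Sum: 0.3750 + 0.5000 + 0.3750 + 0.3750 + 0.3750 = 2.000 bits.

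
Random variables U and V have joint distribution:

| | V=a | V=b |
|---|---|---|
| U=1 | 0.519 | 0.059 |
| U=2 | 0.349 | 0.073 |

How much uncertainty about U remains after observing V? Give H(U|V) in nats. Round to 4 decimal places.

0.6756 nats

Chain rule: H(U|V) = H(U,V) − H(V).
Marginals: p(U) = (0.5780, 0.4220), p(V) = (0.8680, 0.1320).
H(U,V) = 1.0658 nats; H(V) = 0.3902 nats.
H(U|V) = 1.0658 − 0.3902 = 0.6756 nats.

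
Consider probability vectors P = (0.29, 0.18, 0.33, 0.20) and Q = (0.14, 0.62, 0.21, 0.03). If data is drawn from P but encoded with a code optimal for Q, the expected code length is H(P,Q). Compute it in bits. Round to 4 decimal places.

H(P,Q) = −Σ p·log₂ q.
  −0.29·log₂(0.14) = 0.82259
  −0.18·log₂(0.62) = 0.12414
  −0.33·log₂(0.21) = 0.74301
  −0.20·log₂(0.03) = 1.01178
H(P,Q) = 2.7015 bits.

2.7015 bits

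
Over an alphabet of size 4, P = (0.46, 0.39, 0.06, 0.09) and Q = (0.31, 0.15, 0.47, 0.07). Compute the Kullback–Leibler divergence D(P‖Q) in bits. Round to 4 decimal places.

D(P‖Q) = Σ p·log₂(p/q).
  0.46·log₂(0.46/0.31) = 0.26191
  0.39·log₂(0.39/0.15) = 0.53762
  0.06·log₂(0.06/0.47) = -0.17818
  0.09·log₂(0.09/0.07) = 0.03263
D(P‖Q) = 0.6540 bits.

0.6540 bits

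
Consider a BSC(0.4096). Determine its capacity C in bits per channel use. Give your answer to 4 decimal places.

0.0237 bits

Binary symmetric channel: C = 1 − h₂(ε) where h₂ is the binary entropy function.
h₂(0.4096) = −0.4096·log₂0.4096 − 0.5904·log₂0.5904 = 0.9763.
C = 1 − 0.9763 = 0.0237 bits per channel use.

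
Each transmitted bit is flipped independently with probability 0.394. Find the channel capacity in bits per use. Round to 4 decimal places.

Binary symmetric channel: C = 1 − h₂(ε) where h₂ is the binary entropy function.
h₂(0.394) = −0.394·log₂0.394 − 0.606·log₂0.606 = 0.9673.
C = 1 − 0.9673 = 0.0327 bits per channel use.

0.0327 bits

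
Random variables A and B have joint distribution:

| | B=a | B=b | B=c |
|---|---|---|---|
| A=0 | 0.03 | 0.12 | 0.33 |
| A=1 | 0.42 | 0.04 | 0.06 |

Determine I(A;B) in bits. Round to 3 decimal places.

0.468 bits

Marginals: p(A) = (0.4800, 0.5200), p(B) = (0.4500, 0.1600, 0.3900).
I(A;B) = Σ p(x,y)·log₂[p(x,y)/(p(x)p(y))].
  (0,a): 0.03·log₂(0.1389) = -0.0854
  (0,b): 0.12·log₂(1.5625) = 0.0773
  (0,c): 0.33·log₂(1.7628) = 0.2699
  (1,a): 0.42·log₂(1.7949) = 0.3544
  (1,b): 0.04·log₂(0.4808) = -0.0423
  (1,c): 0.06·log₂(0.2959) = -0.1054
Sum = 0.468 bits.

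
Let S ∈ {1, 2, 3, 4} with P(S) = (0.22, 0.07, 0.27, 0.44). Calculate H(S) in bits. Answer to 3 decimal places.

H(S) = −Σ p·log₂ p.
  −(0.22)·log₂(0.22) = 0.4806
  −(0.07)·log₂(0.07) = 0.2686
  −(0.27)·log₂(0.27) = 0.5100
  −(0.44)·log₂(0.44) = 0.5211
Sum: 0.4806 + 0.2686 + 0.5100 + 0.5211 = 1.780 bits.

1.780 bits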